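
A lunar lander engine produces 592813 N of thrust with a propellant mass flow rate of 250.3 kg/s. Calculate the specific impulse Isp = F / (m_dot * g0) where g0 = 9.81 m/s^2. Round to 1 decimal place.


Step 1: m_dot * g0 = 250.3 * 9.81 = 2455.44
Step 2: Isp = 592813 / 2455.44 = 241.4 s

241.4


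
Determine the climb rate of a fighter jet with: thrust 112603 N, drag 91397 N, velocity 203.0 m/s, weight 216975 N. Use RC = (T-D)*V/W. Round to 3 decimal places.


Step 1: Excess thrust = T - D = 112603 - 91397 = 21206 N
Step 2: Excess power = 21206 * 203.0 = 4304818.0 W
Step 3: RC = 4304818.0 / 216975 = 19.840 m/s

19.840


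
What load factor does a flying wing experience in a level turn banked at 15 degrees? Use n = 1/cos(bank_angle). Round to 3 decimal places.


Step 1: Convert 15 degrees to radians = 0.261799
Step 2: cos(15 deg) = 0.965926
Step 3: n = 1 / 0.965926 = 1.035

1.035


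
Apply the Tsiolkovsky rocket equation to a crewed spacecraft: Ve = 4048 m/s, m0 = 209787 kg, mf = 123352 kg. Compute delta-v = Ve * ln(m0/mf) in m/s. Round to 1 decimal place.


Step 1: Mass ratio m0/mf = 209787 / 123352 = 1.700718
Step 2: ln(1.700718) = 0.531051
Step 3: delta-v = 4048 * 0.531051 = 2149.7 m/s

2149.7


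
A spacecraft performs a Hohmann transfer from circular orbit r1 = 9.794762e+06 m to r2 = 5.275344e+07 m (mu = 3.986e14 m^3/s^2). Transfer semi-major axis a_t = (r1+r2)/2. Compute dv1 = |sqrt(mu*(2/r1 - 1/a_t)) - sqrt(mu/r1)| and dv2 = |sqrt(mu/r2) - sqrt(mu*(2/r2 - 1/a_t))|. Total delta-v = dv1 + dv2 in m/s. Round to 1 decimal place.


Step 1: Transfer semi-major axis a_t = (9.794762e+06 + 5.275344e+07) / 2 = 3.127410e+07 m
Step 2: v1 (circular at r1) = sqrt(mu/r1) = 6379.28 m/s
Step 3: v_t1 = sqrt(mu*(2/r1 - 1/a_t)) = 8285.23 m/s
Step 4: dv1 = |8285.23 - 6379.28| = 1905.95 m/s
Step 5: v2 (circular at r2) = 2748.8 m/s, v_t2 = 1538.32 m/s
Step 6: dv2 = |2748.8 - 1538.32| = 1210.48 m/s
Step 7: Total delta-v = 1905.95 + 1210.48 = 3116.4 m/s

3116.4


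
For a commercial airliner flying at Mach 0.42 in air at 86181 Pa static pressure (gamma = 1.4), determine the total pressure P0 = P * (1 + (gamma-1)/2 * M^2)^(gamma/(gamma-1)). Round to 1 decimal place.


Step 1: (gamma-1)/2 * M^2 = 0.2 * 0.1764 = 0.03528
Step 2: 1 + 0.03528 = 1.03528
Step 3: Exponent gamma/(gamma-1) = 3.5
Step 4: P0 = 86181 * 1.03528^3.5 = 97300.2 Pa

97300.2


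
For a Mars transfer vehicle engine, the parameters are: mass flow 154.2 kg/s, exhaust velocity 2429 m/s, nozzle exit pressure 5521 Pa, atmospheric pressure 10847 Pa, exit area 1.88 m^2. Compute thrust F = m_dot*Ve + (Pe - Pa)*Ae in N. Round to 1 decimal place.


Step 1: Momentum thrust = m_dot * Ve = 154.2 * 2429 = 374551.8 N
Step 2: Pressure thrust = (Pe - Pa) * Ae = (5521 - 10847) * 1.88 = -10012.88 N
Step 3: Total thrust F = 374551.8 + -10012.88 = 364538.9 N

364538.9


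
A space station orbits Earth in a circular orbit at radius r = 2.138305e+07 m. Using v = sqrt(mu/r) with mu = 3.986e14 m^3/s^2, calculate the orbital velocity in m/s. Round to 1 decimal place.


Step 1: mu / r = 3.986e14 / 2.138305e+07 = 18640932.8884
Step 2: v = sqrt(18640932.8884) = 4317.5 m/s

4317.5


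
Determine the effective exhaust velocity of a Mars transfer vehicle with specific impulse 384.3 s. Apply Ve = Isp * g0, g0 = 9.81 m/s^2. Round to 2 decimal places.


Step 1: Ve = Isp * g0 = 384.3 * 9.81
Step 2: Ve = 3769.98 m/s

3769.98


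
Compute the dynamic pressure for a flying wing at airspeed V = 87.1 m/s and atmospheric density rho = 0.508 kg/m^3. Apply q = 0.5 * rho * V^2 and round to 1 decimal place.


Step 1: V^2 = 87.1^2 = 7586.41
Step 2: q = 0.5 * 0.508 * 7586.41
Step 3: q = 1926.9 Pa

1926.9


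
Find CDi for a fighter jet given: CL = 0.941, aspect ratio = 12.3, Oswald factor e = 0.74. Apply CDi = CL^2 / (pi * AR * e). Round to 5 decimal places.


Step 1: CL^2 = 0.941^2 = 0.885481
Step 2: pi * AR * e = 3.14159 * 12.3 * 0.74 = 28.594776
Step 3: CDi = 0.885481 / 28.594776 = 0.03097

0.03097


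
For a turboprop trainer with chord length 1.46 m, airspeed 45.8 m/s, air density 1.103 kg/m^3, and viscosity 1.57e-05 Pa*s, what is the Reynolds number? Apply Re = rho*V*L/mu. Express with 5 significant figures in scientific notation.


Step 1: Numerator = rho * V * L = 1.103 * 45.8 * 1.46 = 73.755404
Step 2: Re = 73.755404 / 1.57e-05
Step 3: Re = 4.6978e+06

4.6978e+06


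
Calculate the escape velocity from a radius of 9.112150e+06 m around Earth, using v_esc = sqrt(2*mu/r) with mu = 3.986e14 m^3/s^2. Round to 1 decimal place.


Step 1: 2*mu/r = 2 * 3.986e14 / 9.112150e+06 = 87487585.257
Step 2: v_esc = sqrt(87487585.257) = 9353.5 m/s

9353.5


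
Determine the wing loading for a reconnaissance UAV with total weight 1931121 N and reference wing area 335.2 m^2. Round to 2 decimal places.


Step 1: Wing loading = W / S = 1931121 / 335.2
Step 2: Wing loading = 5761.10 N/m^2

5761.10


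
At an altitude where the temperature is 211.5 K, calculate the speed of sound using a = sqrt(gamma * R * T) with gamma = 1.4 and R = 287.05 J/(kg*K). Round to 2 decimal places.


Step 1: gamma * R * T = 1.4 * 287.05 * 211.5 = 84995.505
Step 2: a = sqrt(84995.505) = 291.54 m/s

291.54


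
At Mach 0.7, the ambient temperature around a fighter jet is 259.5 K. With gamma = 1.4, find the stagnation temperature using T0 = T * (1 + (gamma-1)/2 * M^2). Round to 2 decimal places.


Step 1: (gamma-1)/2 = 0.2
Step 2: M^2 = 0.49
Step 3: 1 + 0.2 * 0.49 = 1.098
Step 4: T0 = 259.5 * 1.098 = 284.93 K

284.93


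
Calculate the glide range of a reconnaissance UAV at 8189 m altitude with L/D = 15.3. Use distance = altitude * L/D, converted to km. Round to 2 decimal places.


Step 1: Glide distance = altitude * L/D = 8189 * 15.3 = 125291.7 m
Step 2: Convert to km: 125291.7 / 1000 = 125.29 km

125.29


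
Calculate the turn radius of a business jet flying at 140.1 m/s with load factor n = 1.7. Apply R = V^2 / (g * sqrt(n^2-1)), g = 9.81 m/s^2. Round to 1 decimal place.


Step 1: V^2 = 140.1^2 = 19628.01
Step 2: n^2 - 1 = 1.7^2 - 1 = 1.89
Step 3: sqrt(1.89) = 1.374773
Step 4: R = 19628.01 / (9.81 * 1.374773) = 1455.4 m

1455.4


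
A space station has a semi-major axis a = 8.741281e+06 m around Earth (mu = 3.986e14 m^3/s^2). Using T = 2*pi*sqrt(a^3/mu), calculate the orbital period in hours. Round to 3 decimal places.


Step 1: a^3 / mu = 6.679212e+20 / 3.986e14 = 1.675668e+06
Step 2: sqrt(1.675668e+06) = 1294.4759 s
Step 3: T = 2*pi * 1294.4759 = 8133.43 s
Step 4: T in hours = 8133.43 / 3600 = 2.259 hours

2.259


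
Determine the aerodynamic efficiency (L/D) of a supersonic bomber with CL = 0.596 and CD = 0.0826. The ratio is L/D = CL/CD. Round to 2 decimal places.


Step 1: L/D = CL / CD = 0.596 / 0.0826
Step 2: L/D = 7.22

7.22


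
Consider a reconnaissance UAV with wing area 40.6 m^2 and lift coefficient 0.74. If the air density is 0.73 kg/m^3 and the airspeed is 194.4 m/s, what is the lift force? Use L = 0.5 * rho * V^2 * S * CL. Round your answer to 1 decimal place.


Step 1: Calculate dynamic pressure q = 0.5 * 0.73 * 194.4^2 = 0.5 * 0.73 * 37791.36 = 13793.8464 Pa
Step 2: Multiply by wing area and lift coefficient: L = 13793.8464 * 40.6 * 0.74
Step 3: L = 560030.1638 * 0.74 = 414422.3 N

414422.3


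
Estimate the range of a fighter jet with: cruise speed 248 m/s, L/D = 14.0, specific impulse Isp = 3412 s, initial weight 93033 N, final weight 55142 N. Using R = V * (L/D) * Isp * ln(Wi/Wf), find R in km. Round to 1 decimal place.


Step 1: Coefficient = V * (L/D) * Isp = 248 * 14.0 * 3412 = 11846464.0 m
Step 2: Wi/Wf = 93033 / 55142 = 1.687153
Step 3: ln(1.687153) = 0.523043
Step 4: R = 11846464.0 * 0.523043 = 6196205.2 m = 6196.2 km

6196.2


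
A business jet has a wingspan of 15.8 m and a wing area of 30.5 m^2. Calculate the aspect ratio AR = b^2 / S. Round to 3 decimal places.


Step 1: b^2 = 15.8^2 = 249.64
Step 2: AR = 249.64 / 30.5 = 8.185

8.185


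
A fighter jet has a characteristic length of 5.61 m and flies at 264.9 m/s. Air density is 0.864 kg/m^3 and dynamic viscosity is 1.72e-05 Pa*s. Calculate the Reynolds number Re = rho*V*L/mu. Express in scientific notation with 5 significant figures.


Step 1: Numerator = rho * V * L = 0.864 * 264.9 * 5.61 = 1283.980896
Step 2: Re = 1283.980896 / 1.72e-05
Step 3: Re = 7.4650e+07

7.4650e+07


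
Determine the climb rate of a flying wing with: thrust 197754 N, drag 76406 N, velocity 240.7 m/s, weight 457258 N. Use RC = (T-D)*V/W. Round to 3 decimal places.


Step 1: Excess thrust = T - D = 197754 - 76406 = 121348 N
Step 2: Excess power = 121348 * 240.7 = 29208463.6 W
Step 3: RC = 29208463.6 / 457258 = 63.877 m/s

63.877


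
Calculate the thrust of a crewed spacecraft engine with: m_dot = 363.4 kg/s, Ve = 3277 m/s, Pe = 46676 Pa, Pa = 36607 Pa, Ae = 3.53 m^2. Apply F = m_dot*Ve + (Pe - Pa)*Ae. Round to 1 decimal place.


Step 1: Momentum thrust = m_dot * Ve = 363.4 * 3277 = 1190861.8 N
Step 2: Pressure thrust = (Pe - Pa) * Ae = (46676 - 36607) * 3.53 = 35543.57 N
Step 3: Total thrust F = 1190861.8 + 35543.57 = 1226405.4 N

1226405.4


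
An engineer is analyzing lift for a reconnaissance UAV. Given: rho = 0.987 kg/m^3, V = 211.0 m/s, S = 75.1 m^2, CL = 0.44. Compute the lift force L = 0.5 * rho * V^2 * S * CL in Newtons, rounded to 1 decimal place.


Step 1: Calculate dynamic pressure q = 0.5 * 0.987 * 211.0^2 = 0.5 * 0.987 * 44521.0 = 21971.1135 Pa
Step 2: Multiply by wing area and lift coefficient: L = 21971.1135 * 75.1 * 0.44
Step 3: L = 1650030.6238 * 0.44 = 726013.5 N

726013.5


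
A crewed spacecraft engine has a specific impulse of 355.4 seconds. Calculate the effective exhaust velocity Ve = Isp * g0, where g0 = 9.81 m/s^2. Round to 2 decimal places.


Step 1: Ve = Isp * g0 = 355.4 * 9.81
Step 2: Ve = 3486.47 m/s

3486.47


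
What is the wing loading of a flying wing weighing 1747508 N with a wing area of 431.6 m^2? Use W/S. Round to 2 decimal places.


Step 1: Wing loading = W / S = 1747508 / 431.6
Step 2: Wing loading = 4048.91 N/m^2

4048.91


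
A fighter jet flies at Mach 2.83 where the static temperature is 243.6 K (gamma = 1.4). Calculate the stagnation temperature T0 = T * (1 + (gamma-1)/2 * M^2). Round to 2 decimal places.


Step 1: (gamma-1)/2 = 0.2
Step 2: M^2 = 8.0089
Step 3: 1 + 0.2 * 8.0089 = 2.60178
Step 4: T0 = 243.6 * 2.60178 = 633.79 K

633.79


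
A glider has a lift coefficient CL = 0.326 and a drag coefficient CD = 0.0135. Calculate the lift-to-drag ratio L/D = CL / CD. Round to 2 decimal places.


Step 1: L/D = CL / CD = 0.326 / 0.0135
Step 2: L/D = 24.15

24.15


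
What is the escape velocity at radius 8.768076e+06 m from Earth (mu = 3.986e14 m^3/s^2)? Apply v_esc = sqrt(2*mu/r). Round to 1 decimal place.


Step 1: 2*mu/r = 2 * 3.986e14 / 8.768076e+06 = 90920744.7563
Step 2: v_esc = sqrt(90920744.7563) = 9535.2 m/s

9535.2


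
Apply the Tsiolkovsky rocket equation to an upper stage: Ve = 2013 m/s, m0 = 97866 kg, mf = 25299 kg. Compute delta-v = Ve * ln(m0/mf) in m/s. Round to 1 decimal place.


Step 1: Mass ratio m0/mf = 97866 / 25299 = 3.868374
Step 2: ln(3.868374) = 1.352834
Step 3: delta-v = 2013 * 1.352834 = 2723.3 m/s

2723.3


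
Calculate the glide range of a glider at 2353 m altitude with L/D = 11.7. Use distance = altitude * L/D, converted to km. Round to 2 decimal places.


Step 1: Glide distance = altitude * L/D = 2353 * 11.7 = 27530.1 m
Step 2: Convert to km: 27530.1 / 1000 = 27.53 km

27.53


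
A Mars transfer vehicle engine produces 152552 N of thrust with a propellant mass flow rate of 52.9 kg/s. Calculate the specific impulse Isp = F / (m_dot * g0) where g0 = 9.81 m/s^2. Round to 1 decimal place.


Step 1: m_dot * g0 = 52.9 * 9.81 = 518.95
Step 2: Isp = 152552 / 518.95 = 294.0 s

294.0


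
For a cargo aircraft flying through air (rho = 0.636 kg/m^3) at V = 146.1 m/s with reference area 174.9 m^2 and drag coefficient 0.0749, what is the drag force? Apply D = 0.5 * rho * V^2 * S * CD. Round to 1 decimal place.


Step 1: Dynamic pressure q = 0.5 * 0.636 * 146.1^2 = 6787.7768 Pa
Step 2: Drag D = q * S * CD = 6787.7768 * 174.9 * 0.0749
Step 3: D = 88919.9 N

88919.9


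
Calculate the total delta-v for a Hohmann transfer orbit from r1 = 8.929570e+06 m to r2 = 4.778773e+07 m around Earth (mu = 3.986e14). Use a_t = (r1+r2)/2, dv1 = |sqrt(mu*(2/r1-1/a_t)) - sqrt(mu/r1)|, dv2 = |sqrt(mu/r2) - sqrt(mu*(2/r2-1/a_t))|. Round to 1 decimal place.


Step 1: Transfer semi-major axis a_t = (8.929570e+06 + 4.778773e+07) / 2 = 2.835865e+07 m
Step 2: v1 (circular at r1) = sqrt(mu/r1) = 6681.18 m/s
Step 3: v_t1 = sqrt(mu*(2/r1 - 1/a_t)) = 8672.99 m/s
Step 4: dv1 = |8672.99 - 6681.18| = 1991.81 m/s
Step 5: v2 (circular at r2) = 2888.09 m/s, v_t2 = 1620.63 m/s
Step 6: dv2 = |2888.09 - 1620.63| = 1267.46 m/s
Step 7: Total delta-v = 1991.81 + 1267.46 = 3259.3 m/s

3259.3


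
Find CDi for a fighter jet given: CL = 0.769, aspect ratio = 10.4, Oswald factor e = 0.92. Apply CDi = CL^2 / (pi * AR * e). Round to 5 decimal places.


Step 1: CL^2 = 0.769^2 = 0.591361
Step 2: pi * AR * e = 3.14159 * 10.4 * 0.92 = 30.058759
Step 3: CDi = 0.591361 / 30.058759 = 0.01967

0.01967


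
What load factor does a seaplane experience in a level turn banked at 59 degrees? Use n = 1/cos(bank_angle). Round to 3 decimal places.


Step 1: Convert 59 degrees to radians = 1.029744
Step 2: cos(59 deg) = 0.515038
Step 3: n = 1 / 0.515038 = 1.942

1.942


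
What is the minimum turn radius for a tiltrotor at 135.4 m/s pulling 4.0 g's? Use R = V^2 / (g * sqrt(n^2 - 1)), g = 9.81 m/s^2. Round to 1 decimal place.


Step 1: V^2 = 135.4^2 = 18333.16
Step 2: n^2 - 1 = 4.0^2 - 1 = 15.0
Step 3: sqrt(15.0) = 3.872983
Step 4: R = 18333.16 / (9.81 * 3.872983) = 482.5 m

482.5


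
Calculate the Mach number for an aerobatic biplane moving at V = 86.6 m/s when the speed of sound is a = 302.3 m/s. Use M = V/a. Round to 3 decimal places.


Step 1: M = V / a = 86.6 / 302.3
Step 2: M = 0.286

0.286


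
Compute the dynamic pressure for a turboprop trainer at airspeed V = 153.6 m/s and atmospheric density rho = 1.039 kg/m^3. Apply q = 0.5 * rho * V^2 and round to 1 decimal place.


Step 1: V^2 = 153.6^2 = 23592.96
Step 2: q = 0.5 * 1.039 * 23592.96
Step 3: q = 12256.5 Pa

12256.5


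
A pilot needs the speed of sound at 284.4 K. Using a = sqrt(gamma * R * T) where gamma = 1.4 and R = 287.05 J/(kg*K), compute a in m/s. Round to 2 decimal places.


Step 1: gamma * R * T = 1.4 * 287.05 * 284.4 = 114291.828
Step 2: a = sqrt(114291.828) = 338.07 m/s

338.07


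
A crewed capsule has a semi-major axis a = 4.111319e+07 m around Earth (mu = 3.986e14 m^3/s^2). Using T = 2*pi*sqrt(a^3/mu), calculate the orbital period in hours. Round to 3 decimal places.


Step 1: a^3 / mu = 6.949339e+22 / 3.986e14 = 1.743437e+08
Step 2: sqrt(1.743437e+08) = 13203.927 s
Step 3: T = 2*pi * 13203.927 = 82962.72 s
Step 4: T in hours = 82962.72 / 3600 = 23.045 hours

23.045


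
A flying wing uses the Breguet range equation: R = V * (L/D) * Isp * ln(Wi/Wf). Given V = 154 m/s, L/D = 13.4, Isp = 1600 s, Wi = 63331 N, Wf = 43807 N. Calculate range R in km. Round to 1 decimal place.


Step 1: Coefficient = V * (L/D) * Isp = 154 * 13.4 * 1600 = 3301760.0 m
Step 2: Wi/Wf = 63331 / 43807 = 1.445682
Step 3: ln(1.445682) = 0.368581
Step 4: R = 3301760.0 * 0.368581 = 1216967.1 m = 1217.0 km

1217.0


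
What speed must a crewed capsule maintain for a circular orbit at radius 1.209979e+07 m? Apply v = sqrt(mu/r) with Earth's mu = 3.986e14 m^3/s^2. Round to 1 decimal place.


Step 1: mu / r = 3.986e14 / 1.209979e+07 = 32942720.4935
Step 2: v = sqrt(32942720.4935) = 5739.6 m/s

5739.6


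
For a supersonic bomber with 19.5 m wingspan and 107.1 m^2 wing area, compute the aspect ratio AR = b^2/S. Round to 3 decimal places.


Step 1: b^2 = 19.5^2 = 380.25
Step 2: AR = 380.25 / 107.1 = 3.550

3.550


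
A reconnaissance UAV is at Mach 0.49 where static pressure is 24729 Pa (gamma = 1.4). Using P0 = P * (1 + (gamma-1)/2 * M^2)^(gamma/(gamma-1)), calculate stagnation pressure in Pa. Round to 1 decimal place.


Step 1: (gamma-1)/2 * M^2 = 0.2 * 0.2401 = 0.04802
Step 2: 1 + 0.04802 = 1.04802
Step 3: Exponent gamma/(gamma-1) = 3.5
Step 4: P0 = 24729 * 1.04802^3.5 = 29140.7 Pa

29140.7


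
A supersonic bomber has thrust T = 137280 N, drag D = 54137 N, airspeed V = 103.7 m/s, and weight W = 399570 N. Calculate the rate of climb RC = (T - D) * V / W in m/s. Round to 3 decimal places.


Step 1: Excess thrust = T - D = 137280 - 54137 = 83143 N
Step 2: Excess power = 83143 * 103.7 = 8621929.1 W
Step 3: RC = 8621929.1 / 399570 = 21.578 m/s

21.578


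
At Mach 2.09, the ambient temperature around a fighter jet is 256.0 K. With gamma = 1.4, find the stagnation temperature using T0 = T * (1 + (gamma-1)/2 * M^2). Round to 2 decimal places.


Step 1: (gamma-1)/2 = 0.2
Step 2: M^2 = 4.3681
Step 3: 1 + 0.2 * 4.3681 = 1.87362
Step 4: T0 = 256.0 * 1.87362 = 479.65 K

479.65


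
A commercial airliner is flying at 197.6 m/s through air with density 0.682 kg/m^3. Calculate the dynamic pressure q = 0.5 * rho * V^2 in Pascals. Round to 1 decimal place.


Step 1: V^2 = 197.6^2 = 39045.76
Step 2: q = 0.5 * 0.682 * 39045.76
Step 3: q = 13314.6 Pa

13314.6


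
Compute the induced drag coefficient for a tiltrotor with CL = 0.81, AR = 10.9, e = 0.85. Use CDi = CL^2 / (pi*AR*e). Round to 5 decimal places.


Step 1: CL^2 = 0.81^2 = 0.6561
Step 2: pi * AR * e = 3.14159 * 10.9 * 0.85 = 29.106856
Step 3: CDi = 0.6561 / 29.106856 = 0.02254

0.02254


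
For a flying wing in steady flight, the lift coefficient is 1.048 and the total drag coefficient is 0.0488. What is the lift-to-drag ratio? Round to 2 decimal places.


Step 1: L/D = CL / CD = 1.048 / 0.0488
Step 2: L/D = 21.48

21.48


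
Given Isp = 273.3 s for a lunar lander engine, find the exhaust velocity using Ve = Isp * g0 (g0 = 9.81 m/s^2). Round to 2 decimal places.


Step 1: Ve = Isp * g0 = 273.3 * 9.81
Step 2: Ve = 2681.07 m/s

2681.07


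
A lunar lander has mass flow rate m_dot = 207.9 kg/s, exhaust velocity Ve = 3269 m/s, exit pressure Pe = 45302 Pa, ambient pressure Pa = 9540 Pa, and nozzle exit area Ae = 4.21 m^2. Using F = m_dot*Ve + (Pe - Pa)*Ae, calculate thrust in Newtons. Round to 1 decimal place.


Step 1: Momentum thrust = m_dot * Ve = 207.9 * 3269 = 679625.1 N
Step 2: Pressure thrust = (Pe - Pa) * Ae = (45302 - 9540) * 4.21 = 150558.02 N
Step 3: Total thrust F = 679625.1 + 150558.02 = 830183.1 N

830183.1


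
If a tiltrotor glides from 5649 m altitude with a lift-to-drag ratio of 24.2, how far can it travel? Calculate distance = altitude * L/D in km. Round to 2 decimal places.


Step 1: Glide distance = altitude * L/D = 5649 * 24.2 = 136705.8 m
Step 2: Convert to km: 136705.8 / 1000 = 136.71 km

136.71


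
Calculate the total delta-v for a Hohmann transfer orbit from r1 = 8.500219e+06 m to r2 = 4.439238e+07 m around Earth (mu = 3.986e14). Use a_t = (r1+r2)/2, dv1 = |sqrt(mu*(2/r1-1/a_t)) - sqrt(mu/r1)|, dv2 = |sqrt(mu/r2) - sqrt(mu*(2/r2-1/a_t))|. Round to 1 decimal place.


Step 1: Transfer semi-major axis a_t = (8.500219e+06 + 4.439238e+07) / 2 = 2.644630e+07 m
Step 2: v1 (circular at r1) = sqrt(mu/r1) = 6847.84 m/s
Step 3: v_t1 = sqrt(mu*(2/r1 - 1/a_t)) = 8872.08 m/s
Step 4: dv1 = |8872.08 - 6847.84| = 2024.24 m/s
Step 5: v2 (circular at r2) = 2996.5 m/s, v_t2 = 1698.82 m/s
Step 6: dv2 = |2996.5 - 1698.82| = 1297.68 m/s
Step 7: Total delta-v = 2024.24 + 1297.68 = 3321.9 m/s

3321.9


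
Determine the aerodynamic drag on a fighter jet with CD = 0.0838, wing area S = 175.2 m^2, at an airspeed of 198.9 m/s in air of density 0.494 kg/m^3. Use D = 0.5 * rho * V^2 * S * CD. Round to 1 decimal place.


Step 1: Dynamic pressure q = 0.5 * 0.494 * 198.9^2 = 9771.6189 Pa
Step 2: Drag D = q * S * CD = 9771.6189 * 175.2 * 0.0838
Step 3: D = 143464.6 N

143464.6


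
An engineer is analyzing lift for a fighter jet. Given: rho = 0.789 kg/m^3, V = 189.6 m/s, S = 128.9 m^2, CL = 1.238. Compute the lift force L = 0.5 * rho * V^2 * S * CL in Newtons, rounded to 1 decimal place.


Step 1: Calculate dynamic pressure q = 0.5 * 0.789 * 189.6^2 = 0.5 * 0.789 * 35948.16 = 14181.5491 Pa
Step 2: Multiply by wing area and lift coefficient: L = 14181.5491 * 128.9 * 1.238
Step 3: L = 1828001.6816 * 1.238 = 2263066.1 N

2263066.1


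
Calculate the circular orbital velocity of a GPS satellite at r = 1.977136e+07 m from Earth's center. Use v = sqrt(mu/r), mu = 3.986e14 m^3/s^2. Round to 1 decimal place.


Step 1: mu / r = 3.986e14 / 1.977136e+07 = 20160474.545
Step 2: v = sqrt(20160474.545) = 4490.0 m/s

4490.0


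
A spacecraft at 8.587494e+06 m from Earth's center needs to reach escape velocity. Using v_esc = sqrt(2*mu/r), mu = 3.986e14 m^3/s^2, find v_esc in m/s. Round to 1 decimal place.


Step 1: 2*mu/r = 2 * 3.986e14 / 8.587494e+06 = 92832670.3925
Step 2: v_esc = sqrt(92832670.3925) = 9635.0 m/s

9635.0


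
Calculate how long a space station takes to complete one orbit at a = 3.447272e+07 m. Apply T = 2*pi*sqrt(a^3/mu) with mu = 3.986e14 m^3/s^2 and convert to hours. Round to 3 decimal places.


Step 1: a^3 / mu = 4.096629e+22 / 3.986e14 = 1.027754e+08
Step 2: sqrt(1.027754e+08) = 10137.8224 s
Step 3: T = 2*pi * 10137.8224 = 63697.82 s
Step 4: T in hours = 63697.82 / 3600 = 17.694 hours

17.694


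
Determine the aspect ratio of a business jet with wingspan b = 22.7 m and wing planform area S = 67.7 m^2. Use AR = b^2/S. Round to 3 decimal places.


Step 1: b^2 = 22.7^2 = 515.29
Step 2: AR = 515.29 / 67.7 = 7.611

7.611


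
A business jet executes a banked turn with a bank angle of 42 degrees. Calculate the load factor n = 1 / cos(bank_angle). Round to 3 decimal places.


Step 1: Convert 42 degrees to radians = 0.733038
Step 2: cos(42 deg) = 0.743145
Step 3: n = 1 / 0.743145 = 1.346

1.346


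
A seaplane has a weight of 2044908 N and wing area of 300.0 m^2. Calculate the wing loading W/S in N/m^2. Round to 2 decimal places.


Step 1: Wing loading = W / S = 2044908 / 300.0
Step 2: Wing loading = 6816.36 N/m^2

6816.36


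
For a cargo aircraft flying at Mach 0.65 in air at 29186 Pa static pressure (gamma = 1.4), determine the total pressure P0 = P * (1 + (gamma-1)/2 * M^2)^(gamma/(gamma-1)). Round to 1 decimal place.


Step 1: (gamma-1)/2 * M^2 = 0.2 * 0.4225 = 0.0845
Step 2: 1 + 0.0845 = 1.0845
Step 3: Exponent gamma/(gamma-1) = 3.5
Step 4: P0 = 29186 * 1.0845^3.5 = 38768.4 Pa

38768.4


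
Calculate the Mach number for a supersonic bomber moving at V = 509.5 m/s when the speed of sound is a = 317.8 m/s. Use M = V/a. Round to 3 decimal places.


Step 1: M = V / a = 509.5 / 317.8
Step 2: M = 1.603

1.603


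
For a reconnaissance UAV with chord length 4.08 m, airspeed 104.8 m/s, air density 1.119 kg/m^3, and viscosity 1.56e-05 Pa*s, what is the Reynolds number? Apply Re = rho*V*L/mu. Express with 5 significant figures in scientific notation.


Step 1: Numerator = rho * V * L = 1.119 * 104.8 * 4.08 = 478.466496
Step 2: Re = 478.466496 / 1.56e-05
Step 3: Re = 3.0671e+07

3.0671e+07


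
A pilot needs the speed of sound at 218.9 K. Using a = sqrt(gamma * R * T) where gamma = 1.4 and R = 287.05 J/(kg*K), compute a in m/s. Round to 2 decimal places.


Step 1: gamma * R * T = 1.4 * 287.05 * 218.9 = 87969.343
Step 2: a = sqrt(87969.343) = 296.60 m/s

296.60


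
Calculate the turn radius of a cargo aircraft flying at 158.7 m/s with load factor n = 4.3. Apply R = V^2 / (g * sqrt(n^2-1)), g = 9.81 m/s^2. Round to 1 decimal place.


Step 1: V^2 = 158.7^2 = 25185.69
Step 2: n^2 - 1 = 4.3^2 - 1 = 17.49
Step 3: sqrt(17.49) = 4.182105
Step 4: R = 25185.69 / (9.81 * 4.182105) = 613.9 m

613.9


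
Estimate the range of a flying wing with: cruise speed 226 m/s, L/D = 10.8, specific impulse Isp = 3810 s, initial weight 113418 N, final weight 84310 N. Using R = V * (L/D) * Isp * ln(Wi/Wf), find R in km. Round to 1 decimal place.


Step 1: Coefficient = V * (L/D) * Isp = 226 * 10.8 * 3810 = 9299448.0 m
Step 2: Wi/Wf = 113418 / 84310 = 1.34525
Step 3: ln(1.34525) = 0.29658
Step 4: R = 9299448.0 * 0.29658 = 2758026.8 m = 2758.0 km

2758.0


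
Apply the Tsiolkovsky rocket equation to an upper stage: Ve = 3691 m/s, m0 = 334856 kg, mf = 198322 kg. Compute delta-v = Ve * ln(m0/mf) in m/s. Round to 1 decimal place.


Step 1: Mass ratio m0/mf = 334856 / 198322 = 1.688446
Step 2: ln(1.688446) = 0.523809
Step 3: delta-v = 3691 * 0.523809 = 1933.4 m/s

1933.4


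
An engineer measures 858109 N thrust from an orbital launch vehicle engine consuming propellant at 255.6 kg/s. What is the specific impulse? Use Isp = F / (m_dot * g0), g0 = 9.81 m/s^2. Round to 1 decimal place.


Step 1: m_dot * g0 = 255.6 * 9.81 = 2507.44
Step 2: Isp = 858109 / 2507.44 = 342.2 s

342.2


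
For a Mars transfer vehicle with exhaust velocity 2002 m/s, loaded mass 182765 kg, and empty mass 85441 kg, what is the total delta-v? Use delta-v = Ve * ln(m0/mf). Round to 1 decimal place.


Step 1: Mass ratio m0/mf = 182765 / 85441 = 2.139078
Step 2: ln(2.139078) = 0.760375
Step 3: delta-v = 2002 * 0.760375 = 1522.3 m/s

1522.3


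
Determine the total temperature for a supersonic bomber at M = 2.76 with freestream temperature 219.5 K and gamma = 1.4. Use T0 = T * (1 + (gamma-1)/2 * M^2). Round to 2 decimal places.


Step 1: (gamma-1)/2 = 0.2
Step 2: M^2 = 7.6176
Step 3: 1 + 0.2 * 7.6176 = 2.52352
Step 4: T0 = 219.5 * 2.52352 = 553.91 K

553.91


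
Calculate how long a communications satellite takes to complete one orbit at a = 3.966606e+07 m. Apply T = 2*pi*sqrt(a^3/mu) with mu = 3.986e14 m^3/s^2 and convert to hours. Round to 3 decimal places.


Step 1: a^3 / mu = 6.241043e+22 / 3.986e14 = 1.565741e+08
Step 2: sqrt(1.565741e+08) = 12512.9569 s
Step 3: T = 2*pi * 12512.9569 = 78621.23 s
Step 4: T in hours = 78621.23 / 3600 = 21.839 hours

21.839


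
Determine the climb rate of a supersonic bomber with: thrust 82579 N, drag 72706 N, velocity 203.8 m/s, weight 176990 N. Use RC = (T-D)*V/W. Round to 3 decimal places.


Step 1: Excess thrust = T - D = 82579 - 72706 = 9873 N
Step 2: Excess power = 9873 * 203.8 = 2012117.4 W
Step 3: RC = 2012117.4 / 176990 = 11.369 m/s

11.369


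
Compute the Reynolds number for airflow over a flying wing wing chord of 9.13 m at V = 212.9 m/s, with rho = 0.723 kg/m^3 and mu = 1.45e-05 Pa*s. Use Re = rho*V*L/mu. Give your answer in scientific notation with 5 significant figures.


Step 1: Numerator = rho * V * L = 0.723 * 212.9 * 9.13 = 1405.350771
Step 2: Re = 1405.350771 / 1.45e-05
Step 3: Re = 9.6921e+07

9.6921e+07


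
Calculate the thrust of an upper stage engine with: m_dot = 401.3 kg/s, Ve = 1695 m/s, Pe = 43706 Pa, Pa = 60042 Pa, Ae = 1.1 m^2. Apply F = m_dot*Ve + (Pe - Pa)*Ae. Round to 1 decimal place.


Step 1: Momentum thrust = m_dot * Ve = 401.3 * 1695 = 680203.5 N
Step 2: Pressure thrust = (Pe - Pa) * Ae = (43706 - 60042) * 1.1 = -17969.6 N
Step 3: Total thrust F = 680203.5 + -17969.6 = 662233.9 N

662233.9


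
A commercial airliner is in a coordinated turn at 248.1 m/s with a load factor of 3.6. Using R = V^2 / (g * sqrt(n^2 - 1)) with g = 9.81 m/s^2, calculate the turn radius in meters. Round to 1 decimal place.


Step 1: V^2 = 248.1^2 = 61553.61
Step 2: n^2 - 1 = 3.6^2 - 1 = 11.96
Step 3: sqrt(11.96) = 3.458323
Step 4: R = 61553.61 / (9.81 * 3.458323) = 1814.3 m

1814.3


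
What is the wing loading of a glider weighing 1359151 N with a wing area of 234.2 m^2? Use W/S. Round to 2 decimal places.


Step 1: Wing loading = W / S = 1359151 / 234.2
Step 2: Wing loading = 5803.38 N/m^2

5803.38


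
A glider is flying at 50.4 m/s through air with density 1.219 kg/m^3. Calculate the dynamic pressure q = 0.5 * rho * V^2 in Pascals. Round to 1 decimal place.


Step 1: V^2 = 50.4^2 = 2540.16
Step 2: q = 0.5 * 1.219 * 2540.16
Step 3: q = 1548.2 Pa

1548.2


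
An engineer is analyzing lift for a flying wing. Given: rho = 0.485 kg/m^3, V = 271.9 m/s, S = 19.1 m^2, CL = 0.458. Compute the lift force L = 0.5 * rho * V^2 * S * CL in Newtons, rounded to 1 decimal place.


Step 1: Calculate dynamic pressure q = 0.5 * 0.485 * 271.9^2 = 0.5 * 0.485 * 73929.61 = 17927.9304 Pa
Step 2: Multiply by wing area and lift coefficient: L = 17927.9304 * 19.1 * 0.458
Step 3: L = 342423.4711 * 0.458 = 156829.9 N

156829.9


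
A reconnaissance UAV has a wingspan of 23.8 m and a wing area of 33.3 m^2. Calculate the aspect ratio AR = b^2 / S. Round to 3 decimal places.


Step 1: b^2 = 23.8^2 = 566.44
Step 2: AR = 566.44 / 33.3 = 17.010

17.010


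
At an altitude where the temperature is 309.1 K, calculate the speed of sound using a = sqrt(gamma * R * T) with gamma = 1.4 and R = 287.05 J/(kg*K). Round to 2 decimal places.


Step 1: gamma * R * T = 1.4 * 287.05 * 309.1 = 124218.017
Step 2: a = sqrt(124218.017) = 352.45 m/s

352.45


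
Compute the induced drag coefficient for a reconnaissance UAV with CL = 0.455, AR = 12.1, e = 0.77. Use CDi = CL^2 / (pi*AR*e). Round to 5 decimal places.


Step 1: CL^2 = 0.455^2 = 0.207025
Step 2: pi * AR * e = 3.14159 * 12.1 * 0.77 = 29.270219
Step 3: CDi = 0.207025 / 29.270219 = 0.00707

0.00707


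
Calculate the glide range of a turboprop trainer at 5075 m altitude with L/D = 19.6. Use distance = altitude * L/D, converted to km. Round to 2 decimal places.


Step 1: Glide distance = altitude * L/D = 5075 * 19.6 = 99470.0 m
Step 2: Convert to km: 99470.0 / 1000 = 99.47 km

99.47


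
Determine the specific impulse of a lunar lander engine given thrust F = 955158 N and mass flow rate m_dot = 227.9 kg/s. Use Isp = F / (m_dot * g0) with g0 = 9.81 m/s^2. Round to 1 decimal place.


Step 1: m_dot * g0 = 227.9 * 9.81 = 2235.7
Step 2: Isp = 955158 / 2235.7 = 427.2 s

427.2


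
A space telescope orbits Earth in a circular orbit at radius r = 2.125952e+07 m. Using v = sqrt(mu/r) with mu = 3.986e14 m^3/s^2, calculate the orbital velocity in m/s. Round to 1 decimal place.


Step 1: mu / r = 3.986e14 / 2.125952e+07 = 18749247.396
Step 2: v = sqrt(18749247.396) = 4330.0 m/s

4330.0


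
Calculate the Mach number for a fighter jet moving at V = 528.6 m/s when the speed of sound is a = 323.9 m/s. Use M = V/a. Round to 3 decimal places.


Step 1: M = V / a = 528.6 / 323.9
Step 2: M = 1.632

1.632


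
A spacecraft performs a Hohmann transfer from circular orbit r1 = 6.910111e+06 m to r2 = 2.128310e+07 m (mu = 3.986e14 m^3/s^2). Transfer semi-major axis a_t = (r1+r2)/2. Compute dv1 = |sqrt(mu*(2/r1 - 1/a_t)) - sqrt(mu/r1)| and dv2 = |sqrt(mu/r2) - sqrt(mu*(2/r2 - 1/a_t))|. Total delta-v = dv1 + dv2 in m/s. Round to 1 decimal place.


Step 1: Transfer semi-major axis a_t = (6.910111e+06 + 2.128310e+07) / 2 = 1.409661e+07 m
Step 2: v1 (circular at r1) = sqrt(mu/r1) = 7594.97 m/s
Step 3: v_t1 = sqrt(mu*(2/r1 - 1/a_t)) = 9332.25 m/s
Step 4: dv1 = |9332.25 - 7594.97| = 1737.28 m/s
Step 5: v2 (circular at r2) = 4327.64 m/s, v_t2 = 3029.96 m/s
Step 6: dv2 = |4327.64 - 3029.96| = 1297.68 m/s
Step 7: Total delta-v = 1737.28 + 1297.68 = 3035.0 m/s

3035.0


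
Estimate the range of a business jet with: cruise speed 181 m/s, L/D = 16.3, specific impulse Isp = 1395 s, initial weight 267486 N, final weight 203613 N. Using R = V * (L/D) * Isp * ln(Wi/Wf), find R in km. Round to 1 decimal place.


Step 1: Coefficient = V * (L/D) * Isp = 181 * 16.3 * 1395 = 4115668.5 m
Step 2: Wi/Wf = 267486 / 203613 = 1.313698
Step 3: ln(1.313698) = 0.272846
Step 4: R = 4115668.5 * 0.272846 = 1122944.1 m = 1122.9 km

1122.9


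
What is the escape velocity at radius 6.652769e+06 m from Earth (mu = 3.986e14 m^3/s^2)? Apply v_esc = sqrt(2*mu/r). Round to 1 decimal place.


Step 1: 2*mu/r = 2 * 3.986e14 / 6.652769e+06 = 119829803.1992
Step 2: v_esc = sqrt(119829803.1992) = 10946.7 m/s

10946.7


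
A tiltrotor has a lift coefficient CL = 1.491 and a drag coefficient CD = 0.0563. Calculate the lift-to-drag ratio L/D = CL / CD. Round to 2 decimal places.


Step 1: L/D = CL / CD = 1.491 / 0.0563
Step 2: L/D = 26.48

26.48


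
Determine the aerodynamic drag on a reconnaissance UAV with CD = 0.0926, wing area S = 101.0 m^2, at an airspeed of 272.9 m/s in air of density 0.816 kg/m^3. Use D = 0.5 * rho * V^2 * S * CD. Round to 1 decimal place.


Step 1: Dynamic pressure q = 0.5 * 0.816 * 272.9^2 = 30385.5593 Pa
Step 2: Drag D = q * S * CD = 30385.5593 * 101.0 * 0.0926
Step 3: D = 284184.0 N

284184.0


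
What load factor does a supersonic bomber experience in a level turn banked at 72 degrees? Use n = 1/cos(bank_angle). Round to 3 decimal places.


Step 1: Convert 72 degrees to radians = 1.256637
Step 2: cos(72 deg) = 0.309017
Step 3: n = 1 / 0.309017 = 3.236

3.236


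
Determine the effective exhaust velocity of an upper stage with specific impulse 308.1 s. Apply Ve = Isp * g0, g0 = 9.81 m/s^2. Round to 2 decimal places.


Step 1: Ve = Isp * g0 = 308.1 * 9.81
Step 2: Ve = 3022.46 m/s

3022.46


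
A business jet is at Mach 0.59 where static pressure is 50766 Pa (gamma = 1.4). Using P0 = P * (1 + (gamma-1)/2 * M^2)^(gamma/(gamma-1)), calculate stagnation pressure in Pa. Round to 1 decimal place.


Step 1: (gamma-1)/2 * M^2 = 0.2 * 0.3481 = 0.06962
Step 2: 1 + 0.06962 = 1.06962
Step 3: Exponent gamma/(gamma-1) = 3.5
Step 4: P0 = 50766 * 1.06962^3.5 = 64250.5 Pa

64250.5


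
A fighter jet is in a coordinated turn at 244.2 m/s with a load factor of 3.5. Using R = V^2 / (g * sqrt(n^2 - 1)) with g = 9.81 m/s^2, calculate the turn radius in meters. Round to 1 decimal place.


Step 1: V^2 = 244.2^2 = 59633.64
Step 2: n^2 - 1 = 3.5^2 - 1 = 11.25
Step 3: sqrt(11.25) = 3.354102
Step 4: R = 59633.64 / (9.81 * 3.354102) = 1812.4 m

1812.4


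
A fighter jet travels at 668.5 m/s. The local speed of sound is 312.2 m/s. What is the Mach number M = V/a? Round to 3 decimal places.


Step 1: M = V / a = 668.5 / 312.2
Step 2: M = 2.141

2.141


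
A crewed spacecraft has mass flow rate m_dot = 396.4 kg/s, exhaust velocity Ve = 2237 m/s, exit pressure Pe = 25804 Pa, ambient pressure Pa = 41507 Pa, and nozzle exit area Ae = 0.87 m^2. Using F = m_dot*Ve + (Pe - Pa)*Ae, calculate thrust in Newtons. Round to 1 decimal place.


Step 1: Momentum thrust = m_dot * Ve = 396.4 * 2237 = 886746.8 N
Step 2: Pressure thrust = (Pe - Pa) * Ae = (25804 - 41507) * 0.87 = -13661.61 N
Step 3: Total thrust F = 886746.8 + -13661.61 = 873085.2 N

873085.2


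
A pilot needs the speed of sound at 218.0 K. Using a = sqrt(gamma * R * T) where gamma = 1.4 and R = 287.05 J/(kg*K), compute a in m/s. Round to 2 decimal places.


Step 1: gamma * R * T = 1.4 * 287.05 * 218.0 = 87607.66
Step 2: a = sqrt(87607.66) = 295.99 m/s

295.99


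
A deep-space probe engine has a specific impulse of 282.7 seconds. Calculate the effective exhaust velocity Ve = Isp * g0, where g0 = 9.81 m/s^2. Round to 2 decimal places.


Step 1: Ve = Isp * g0 = 282.7 * 9.81
Step 2: Ve = 2773.29 m/s

2773.29


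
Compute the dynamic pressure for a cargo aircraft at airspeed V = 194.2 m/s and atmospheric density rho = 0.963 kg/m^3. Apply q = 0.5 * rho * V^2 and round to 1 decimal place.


Step 1: V^2 = 194.2^2 = 37713.64
Step 2: q = 0.5 * 0.963 * 37713.64
Step 3: q = 18159.1 Pa

18159.1


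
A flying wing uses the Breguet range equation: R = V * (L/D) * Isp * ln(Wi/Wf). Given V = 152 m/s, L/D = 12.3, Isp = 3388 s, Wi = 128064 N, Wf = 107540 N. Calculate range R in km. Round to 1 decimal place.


Step 1: Coefficient = V * (L/D) * Isp = 152 * 12.3 * 3388 = 6334204.8 m
Step 2: Wi/Wf = 128064 / 107540 = 1.19085
Step 3: ln(1.19085) = 0.174667
Step 4: R = 6334204.8 * 0.174667 = 1106378.2 m = 1106.4 km

1106.4


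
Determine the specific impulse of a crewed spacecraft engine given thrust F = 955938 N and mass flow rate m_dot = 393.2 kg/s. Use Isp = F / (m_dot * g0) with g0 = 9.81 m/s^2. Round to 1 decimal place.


Step 1: m_dot * g0 = 393.2 * 9.81 = 3857.29
Step 2: Isp = 955938 / 3857.29 = 247.8 s

247.8


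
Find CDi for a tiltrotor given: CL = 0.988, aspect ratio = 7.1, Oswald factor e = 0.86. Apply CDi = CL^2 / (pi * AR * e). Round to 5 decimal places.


Step 1: CL^2 = 0.988^2 = 0.976144
Step 2: pi * AR * e = 3.14159 * 7.1 * 0.86 = 19.182565
Step 3: CDi = 0.976144 / 19.182565 = 0.05089

0.05089


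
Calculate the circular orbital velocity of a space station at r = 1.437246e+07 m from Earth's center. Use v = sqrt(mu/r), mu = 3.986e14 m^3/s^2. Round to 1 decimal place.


Step 1: mu / r = 3.986e14 / 1.437246e+07 = 27733596.058
Step 2: v = sqrt(27733596.058) = 5266.3 m/s

5266.3


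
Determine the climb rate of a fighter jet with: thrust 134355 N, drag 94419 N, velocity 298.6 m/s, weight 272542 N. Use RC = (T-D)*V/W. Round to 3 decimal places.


Step 1: Excess thrust = T - D = 134355 - 94419 = 39936 N
Step 2: Excess power = 39936 * 298.6 = 11924889.6 W
Step 3: RC = 11924889.6 / 272542 = 43.754 m/s

43.754


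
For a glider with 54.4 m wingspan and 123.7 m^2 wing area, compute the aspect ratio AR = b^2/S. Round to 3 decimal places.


Step 1: b^2 = 54.4^2 = 2959.36
Step 2: AR = 2959.36 / 123.7 = 23.924

23.924


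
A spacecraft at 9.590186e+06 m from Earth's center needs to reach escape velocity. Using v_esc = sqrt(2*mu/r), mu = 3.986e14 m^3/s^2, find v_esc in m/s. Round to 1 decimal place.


Step 1: 2*mu/r = 2 * 3.986e14 / 9.590186e+06 = 83126646.3445
Step 2: v_esc = sqrt(83126646.3445) = 9117.4 m/s

9117.4


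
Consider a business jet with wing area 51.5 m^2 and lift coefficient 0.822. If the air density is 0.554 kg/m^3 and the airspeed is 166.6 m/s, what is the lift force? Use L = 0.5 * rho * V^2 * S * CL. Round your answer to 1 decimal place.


Step 1: Calculate dynamic pressure q = 0.5 * 0.554 * 166.6^2 = 0.5 * 0.554 * 27755.56 = 7688.2901 Pa
Step 2: Multiply by wing area and lift coefficient: L = 7688.2901 * 51.5 * 0.822
Step 3: L = 395946.9412 * 0.822 = 325468.4 N

325468.4


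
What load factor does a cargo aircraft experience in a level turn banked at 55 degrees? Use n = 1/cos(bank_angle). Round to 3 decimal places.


Step 1: Convert 55 degrees to radians = 0.959931
Step 2: cos(55 deg) = 0.573576
Step 3: n = 1 / 0.573576 = 1.743

1.743


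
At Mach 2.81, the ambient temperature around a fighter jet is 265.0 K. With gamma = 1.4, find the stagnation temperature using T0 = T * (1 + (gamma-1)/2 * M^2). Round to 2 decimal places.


Step 1: (gamma-1)/2 = 0.2
Step 2: M^2 = 7.8961
Step 3: 1 + 0.2 * 7.8961 = 2.57922
Step 4: T0 = 265.0 * 2.57922 = 683.49 K

683.49


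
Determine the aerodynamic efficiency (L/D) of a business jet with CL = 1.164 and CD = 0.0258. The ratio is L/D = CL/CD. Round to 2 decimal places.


Step 1: L/D = CL / CD = 1.164 / 0.0258
Step 2: L/D = 45.12

45.12


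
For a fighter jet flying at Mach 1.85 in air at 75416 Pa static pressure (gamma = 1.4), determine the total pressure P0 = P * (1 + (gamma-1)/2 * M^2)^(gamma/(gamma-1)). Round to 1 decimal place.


Step 1: (gamma-1)/2 * M^2 = 0.2 * 3.4225 = 0.6845
Step 2: 1 + 0.6845 = 1.6845
Step 3: Exponent gamma/(gamma-1) = 3.5
Step 4: P0 = 75416 * 1.6845^3.5 = 467855.8 Pa

467855.8


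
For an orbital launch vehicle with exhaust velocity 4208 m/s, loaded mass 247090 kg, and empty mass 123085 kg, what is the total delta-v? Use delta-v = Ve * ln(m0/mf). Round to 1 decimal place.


Step 1: Mass ratio m0/mf = 247090 / 123085 = 2.007475
Step 2: ln(2.007475) = 0.696877
Step 3: delta-v = 4208 * 0.696877 = 2932.5 m/s

2932.5


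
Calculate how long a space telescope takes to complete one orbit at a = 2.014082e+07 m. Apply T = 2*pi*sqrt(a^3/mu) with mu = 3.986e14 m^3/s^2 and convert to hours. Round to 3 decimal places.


Step 1: a^3 / mu = 8.170177e+21 / 3.986e14 = 2.049718e+07
Step 2: sqrt(2.049718e+07) = 4527.3813 s
Step 3: T = 2*pi * 4527.3813 = 28446.38 s
Step 4: T in hours = 28446.38 / 3600 = 7.902 hours

7.902
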